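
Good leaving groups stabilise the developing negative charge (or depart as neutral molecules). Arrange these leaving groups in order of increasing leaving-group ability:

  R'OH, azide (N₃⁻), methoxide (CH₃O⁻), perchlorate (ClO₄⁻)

methoxide (CH₃O⁻) < azide (N₃⁻) < R'OH < perchlorate (ClO₄⁻)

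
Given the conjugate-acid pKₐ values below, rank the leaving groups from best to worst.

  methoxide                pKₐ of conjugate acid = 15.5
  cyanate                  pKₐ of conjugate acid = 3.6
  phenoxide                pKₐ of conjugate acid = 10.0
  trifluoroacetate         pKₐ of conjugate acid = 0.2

Lower conjugate-acid pKₐ ⇒ weaker base ⇒ better leaving group.
Sorting by the given values: trifluoroacetate (0.2), cyanate (3.6), phenoxide (10.0), methoxide (15.5).

trifluoroacetate > cyanate > phenoxide > methoxide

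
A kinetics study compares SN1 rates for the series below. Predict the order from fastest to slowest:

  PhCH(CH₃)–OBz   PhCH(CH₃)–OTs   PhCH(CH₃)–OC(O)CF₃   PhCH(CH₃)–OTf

With the same alkyl group throughout, only the leaving group differentiates the rates.
Leaving-group ability tracks the stability of the departed species; conjugate-acid pKₐ is the usual yardstick (lower pKₐ → better LG).
PhCH(CH₃)–OTf loses OTf⁻: pKₐ(CF₃SO₃H (triflic acid)) ≈ -14
PhCH(CH₃)–OTs loses OTs⁻: pKₐ(p-CH₃C₆H₄SO₃H (TsOH)) ≈ -2.8
PhCH(CH₃)–OC(O)CF₃ loses CF₃COO⁻: pKₐ(CF₃COOH) ≈ 0.2
PhCH(CH₃)–OBz loses PhCOO⁻: pKₐ(C₆H₅COOH) ≈ 4.2

PhCH(CH₃)–OTf > PhCH(CH₃)–OTs > PhCH(CH₃)–OC(O)CF₃ > PhCH(CH₃)–OBz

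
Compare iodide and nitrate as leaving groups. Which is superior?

iodide is the better leaving group.
pKₐ(HI) ≈ -10 versus pKₐ(HNO₃) ≈ -1.3: iodide is the much weaker base.
Large, highly polarisable; very weak base.

iodide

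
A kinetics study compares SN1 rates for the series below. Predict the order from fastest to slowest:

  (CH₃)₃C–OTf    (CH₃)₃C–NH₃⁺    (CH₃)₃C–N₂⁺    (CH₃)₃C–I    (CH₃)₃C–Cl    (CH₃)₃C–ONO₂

(CH₃)₃C–N₂⁺ > (CH₃)₃C–OTf > (CH₃)₃C–I > (CH₃)₃C–Cl > (CH₃)₃C–ONO₂ > (CH₃)₃C–NH₃⁺

Same R in every case — rank the leaving groups.
The more stable X⁻ (or X) is on its own — i.e. the weaker a base it is — the better a leaving group it makes.
(CH₃)₃C–N₂⁺ loses N₂: no meaningful conjugate acid; N₂ departs as an exceptionally stable neutral molecule
(CH₃)₃C–OTf loses OTf⁻: pKₐ(CF₃SO₃H (triflic acid)) ≈ -14
(CH₃)₃C–I loses I⁻: pKₐ(HI) ≈ -10
(CH₃)₃C–Cl loses Cl⁻: pKₐ(HCl) ≈ -7
(CH₃)₃C–ONO₂ loses NO₃⁻: pKₐ(HNO₃) ≈ -1.3
(CH₃)₃C–NH₃⁺ loses NH₃: pKₐ(NH₄⁺) ≈ 9.2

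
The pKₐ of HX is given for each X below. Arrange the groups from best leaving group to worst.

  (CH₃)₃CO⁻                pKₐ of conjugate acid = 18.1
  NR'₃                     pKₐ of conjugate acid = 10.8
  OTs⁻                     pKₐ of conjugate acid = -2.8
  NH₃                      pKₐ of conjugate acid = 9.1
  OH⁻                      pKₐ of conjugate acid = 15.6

Lower conjugate-acid pKₐ ⇒ weaker base ⇒ better leaving group.
Sorting by the given values: OTs⁻ (-2.8), NH₃ (9.1), NR'₃ (10.8), OH⁻ (15.6), (CH₃)₃CO⁻ (18.1).

OTs⁻ > NH₃ > NR'₃ > OH⁻ > (CH₃)₃CO⁻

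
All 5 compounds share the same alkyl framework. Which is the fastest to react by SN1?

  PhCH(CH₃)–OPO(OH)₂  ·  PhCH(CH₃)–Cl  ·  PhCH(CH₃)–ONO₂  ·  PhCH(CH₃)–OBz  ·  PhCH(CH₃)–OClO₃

PhCH(CH₃)–OClO₃

With the same alkyl group throughout, only the leaving group differentiates the rates.
A good leaving group is a weak base: the lower the pKₐ of its conjugate acid, the more readily it departs.
PhCH(CH₃)–OClO₃ loses ClO₄⁻: pKₐ(HClO₄) ≈ -10
PhCH(CH₃)–Cl loses Cl⁻: pKₐ(HCl) ≈ -7
PhCH(CH₃)–ONO₂ loses NO₃⁻: pKₐ(HNO₃) ≈ -1.3
PhCH(CH₃)–OPO(OH)₂ loses H₂PO₄⁻: pKₐ(H₃PO₄) ≈ 2.1
PhCH(CH₃)–OBz loses PhCOO⁻: pKₐ(C₆H₅COOH) ≈ 4.2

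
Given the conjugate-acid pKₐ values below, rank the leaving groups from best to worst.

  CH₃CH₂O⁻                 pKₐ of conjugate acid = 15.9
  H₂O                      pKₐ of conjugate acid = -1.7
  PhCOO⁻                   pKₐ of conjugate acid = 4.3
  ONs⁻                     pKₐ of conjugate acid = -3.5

Lower conjugate-acid pKₐ ⇒ weaker base ⇒ better leaving group.
Sorting by the given values: ONs⁻ (-3.5), H₂O (-1.7), PhCOO⁻ (4.3), CH₃CH₂O⁻ (15.9).

ONs⁻ > H₂O > PhCOO⁻ > CH₃CH₂O⁻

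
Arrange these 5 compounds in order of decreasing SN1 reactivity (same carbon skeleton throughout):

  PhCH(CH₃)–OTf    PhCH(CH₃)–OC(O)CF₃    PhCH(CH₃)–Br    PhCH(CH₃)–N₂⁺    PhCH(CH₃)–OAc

The skeletons are identical, so relative rate is governed entirely by leaving-group ability.
A good leaving group is a weak base: the lower the pKₐ of its conjugate acid, the more readily it departs.
PhCH(CH₃)–N₂⁺ loses N₂: no meaningful conjugate acid; N₂ departs as an exceptionally stable neutral molecule
PhCH(CH₃)–OTf loses OTf⁻: pKₐ(CF₃SO₃H (triflic acid)) ≈ -14
PhCH(CH₃)–Br loses Br⁻: pKₐ(HBr) ≈ -9
PhCH(CH₃)–OC(O)CF₃ loses CF₃COO⁻: pKₐ(CF₃COOH) ≈ 0.2
PhCH(CH₃)–OAc loses AcO⁻: pKₐ(CH₃COOH) ≈ 4.8

PhCH(CH₃)–N₂⁺ > PhCH(CH₃)–OTf > PhCH(CH₃)–Br > PhCH(CH₃)–OC(O)CF₃ > PhCH(CH₃)–OAc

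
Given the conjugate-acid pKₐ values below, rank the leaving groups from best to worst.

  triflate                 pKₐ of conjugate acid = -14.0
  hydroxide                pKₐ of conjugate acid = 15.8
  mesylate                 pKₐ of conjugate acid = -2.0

Lower conjugate-acid pKₐ ⇒ weaker base ⇒ better leaving group.
Sorting by the given values: triflate (-14.0), mesylate (-2.0), hydroxide (15.8).

triflate > mesylate > hydroxide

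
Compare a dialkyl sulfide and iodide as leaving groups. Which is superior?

iodide

iodide is the better leaving group.
pKₐ(HI) ≈ -10 versus pKₐ(R'₂SH⁺) ≈ -7: iodide is the much weaker base.
Large, highly polarisable; very weak base.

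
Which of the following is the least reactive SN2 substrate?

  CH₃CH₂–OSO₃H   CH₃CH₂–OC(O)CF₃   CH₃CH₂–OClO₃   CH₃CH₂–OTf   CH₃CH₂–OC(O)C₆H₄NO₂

CH₃CH₂–OC(O)C₆H₄NO₂

With the same alkyl group throughout, only the leaving group differentiates the rates.
A good leaving group is a weak base: the lower the pKₐ of its conjugate acid, the more readily it departs.
CH₃CH₂–OTf loses OTf⁻: pKₐ(CF₃SO₃H (triflic acid)) ≈ -14
CH₃CH₂–OClO₃ loses ClO₄⁻: pKₐ(HClO₄) ≈ -10
CH₃CH₂–OSO₃H loses HSO₄⁻: pKₐ(H₂SO₄) ≈ -3
CH₃CH₂–OC(O)CF₃ loses CF₃COO⁻: pKₐ(CF₃COOH) ≈ 0.2
CH₃CH₂–OC(O)C₆H₄NO₂ loses p-O₂N–C₆H₄–COO⁻: pKₐ(p-nitrobenzoic acid) ≈ 3.4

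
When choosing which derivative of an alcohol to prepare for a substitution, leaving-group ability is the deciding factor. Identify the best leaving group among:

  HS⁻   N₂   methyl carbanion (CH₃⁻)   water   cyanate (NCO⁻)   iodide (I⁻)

Rank by basicity of the departing species: weakest base leaves most easily.
N₂: no meaningful conjugate acid; N₂ departs as an exceptionally stable neutral molecule
iodide (I⁻): pKₐ(HI) ≈ -10
water: pKₐ(H₃O⁺) ≈ -1.7
cyanate (NCO⁻): pKₐ(HOCN) ≈ 3.5
HS⁻: pKₐ(H₂S) ≈ 7
methyl carbanion (CH₃⁻): pKₐ(CH₄) ≈ 48

N₂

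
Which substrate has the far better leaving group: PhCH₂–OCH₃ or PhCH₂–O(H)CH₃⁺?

From PhCH₂–OCH₃ the departing group would be CH₃O⁻ (pKₐ(CH₃OH) ≈ 15.5). Strong base; alkoxides do not leave unassisted.
From PhCH₂–O(H)CH₃⁺ the leaving group is R'OH (pKₐ(R'OH₂⁺) ≈ -2.4). Neutral; leaves from a protonated ether (an oxonium ion, R–O(H)R'⁺).
(In practice PhCH₂–O(H)CH₃⁺ is made from PhCH₂–OCH₃ by protonation with concentrated HI, allowing neutral methanol, rather than methoxide, to depart.)

PhCH₂–O(H)CH₃⁺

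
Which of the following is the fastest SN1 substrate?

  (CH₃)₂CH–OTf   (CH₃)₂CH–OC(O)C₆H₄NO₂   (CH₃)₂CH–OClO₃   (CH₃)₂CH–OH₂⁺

Same R in every case — rank the leaving groups.
Leaving-group ability tracks the stability of the departed species; conjugate-acid pKₐ is the usual yardstick (lower pKₐ → better LG).
(CH₃)₂CH–OTf loses OTf⁻: pKₐ(CF₃SO₃H (triflic acid)) ≈ -14
(CH₃)₂CH–OClO₃ loses ClO₄⁻: pKₐ(HClO₄) ≈ -10
(CH₃)₂CH–OH₂⁺ loses H₂O: pKₐ(H₃O⁺) ≈ -1.7
(CH₃)₂CH–OC(O)C₆H₄NO₂ loses p-O₂N–C₆H₄–COO⁻: pKₐ(p-nitrobenzoic acid) ≈ 3.4

(CH₃)₂CH–OTf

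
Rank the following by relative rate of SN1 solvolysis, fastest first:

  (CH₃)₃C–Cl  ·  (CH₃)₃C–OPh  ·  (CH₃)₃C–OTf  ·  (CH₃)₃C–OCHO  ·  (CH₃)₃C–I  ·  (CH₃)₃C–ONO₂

The skeletons are identical, so relative rate is governed entirely by leaving-group ability.
Rank by basicity of the departing species: weakest base leaves most easily.
(CH₃)₃C–OTf loses OTf⁻: pKₐ(CF₃SO₃H (triflic acid)) ≈ -14
(CH₃)₃C–I loses I⁻: pKₐ(HI) ≈ -10
(CH₃)₃C–Cl loses Cl⁻: pKₐ(HCl) ≈ -7
(CH₃)₃C–ONO₂ loses NO₃⁻: pKₐ(HNO₃) ≈ -1.3
(CH₃)₃C–OCHO loses HCOO⁻: pKₐ(HCOOH) ≈ 3.8
(CH₃)₃C–OPh loses PhO⁻: pKₐ(C₆H₅OH (phenol)) ≈ 10

(CH₃)₃C–OTf > (CH₃)₃C–I > (CH₃)₃C–Cl > (CH₃)₃C–ONO₂ > (CH₃)₃C–OCHO > (CH₃)₃C–OPh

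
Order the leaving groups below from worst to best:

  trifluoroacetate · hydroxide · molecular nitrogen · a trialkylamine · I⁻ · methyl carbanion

methyl carbanion < hydroxide < a trialkylamine < trifluoroacetate < I⁻ < molecular nitrogen

molecular nitrogen: no meaningful conjugate acid; N₂ departs as an exceptionally stable neutral molecule
I⁻: pKₐ(HI) ≈ -10 — large, highly polarisable; very weak base
trifluoroacetate: pKₐ(CF₃COOH) ≈ 0.2 — strongly electron-withdrawing CF₃ stabilises the carboxylate
a trialkylamine: pKₐ(R'₃NH⁺) ≈ 10.7
hydroxide: pKₐ(H₂O) ≈ 15.7 — strong base; essentially never leaves without prior activation
methyl carbanion: pKₐ(CH₄) ≈ 48
Listed from poorest to best leaving group as asked.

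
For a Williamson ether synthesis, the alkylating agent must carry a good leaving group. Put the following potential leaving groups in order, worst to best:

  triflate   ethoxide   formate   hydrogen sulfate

The more stable X⁻ (or X) is on its own — i.e. the weaker a base it is — the better a leaving group it makes.
triflate: pKₐ(CF₃SO₃H (triflic acid)) ≈ -14
hydrogen sulfate: pKₐ(H₂SO₄) ≈ -3 — conjugate base of a strong mineral acid
formate: pKₐ(HCOOH) ≈ 3.8 — resonance-stabilised carboxylate
ethoxide: pKₐ(CH₃CH₂OH) ≈ 16 — strong base; alkoxides do not leave unassisted
The question asks for worst first, so the sequence is read in increasing leaving-group ability.

ethoxide < formate < hydrogen sulfate < triflate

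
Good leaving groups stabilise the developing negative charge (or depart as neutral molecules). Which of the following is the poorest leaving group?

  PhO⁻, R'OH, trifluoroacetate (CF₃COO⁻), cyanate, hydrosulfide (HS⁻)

PhO⁻

A good leaving group is a weak base: the lower the pKₐ of its conjugate acid, the more readily it departs.
R'OH: pKₐ(R'OH₂⁺) ≈ -2.4
trifluoroacetate (CF₃COO⁻): pKₐ(CF₃COOH) ≈ 0.2
cyanate: pKₐ(HOCN) ≈ 3.5
hydrosulfide (HS⁻): pKₐ(H₂S) ≈ 7
PhO⁻: pKₐ(C₆H₅OH (phenol)) ≈ 10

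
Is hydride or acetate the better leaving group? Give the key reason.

acetate

acetate is the better leaving group.
pKₐ(CH₃COOH) ≈ 4.8 versus pKₐ(H₂) ≈ 36: acetate is the much weaker base.
Resonance-stabilised but still a weak base.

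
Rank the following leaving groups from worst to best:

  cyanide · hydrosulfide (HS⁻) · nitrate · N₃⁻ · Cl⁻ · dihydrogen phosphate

cyanide < hydrosulfide (HS⁻) < N₃⁻ < dihydrogen phosphate < nitrate < Cl⁻

The more stable X⁻ (or X) is on its own — i.e. the weaker a base it is — the better a leaving group it makes.
Cl⁻: pKₐ(HCl) ≈ -7
nitrate: pKₐ(HNO₃) ≈ -1.3
dihydrogen phosphate: pKₐ(H₃PO₄) ≈ 2.1
N₃⁻: pKₐ(HN₃) ≈ 4.7
hydrosulfide (HS⁻): pKₐ(H₂S) ≈ 7
cyanide: pKₐ(HCN) ≈ 9.2
Reversing gives the worst-to-best order requested.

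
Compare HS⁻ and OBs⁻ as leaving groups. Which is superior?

OBs⁻

OBs⁻ is the better leaving group.
pKₐ(p-BrC₆H₄SO₃H) ≈ -2.8 versus pKₐ(H₂S) ≈ 7: OBs⁻ is the much weaker base.
Arenesulfonate with a p-bromo substituent.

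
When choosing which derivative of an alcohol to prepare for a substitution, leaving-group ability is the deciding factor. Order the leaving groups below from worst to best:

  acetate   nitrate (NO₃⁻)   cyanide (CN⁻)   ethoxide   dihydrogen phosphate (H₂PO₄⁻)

ethoxide < cyanide (CN⁻) < acetate < dihydrogen phosphate (H₂PO₄⁻) < nitrate (NO₃⁻)

Rank by basicity of the departing species: weakest base leaves most easily.
nitrate (NO₃⁻): pKₐ(HNO₃) ≈ -1.3
dihydrogen phosphate (H₂PO₄⁻): pKₐ(H₃PO₄) ≈ 2.1
acetate: pKₐ(CH₃COOH) ≈ 4.8
cyanide (CN⁻): pKₐ(HCN) ≈ 9.2
ethoxide: pKₐ(CH₃CH₂OH) ≈ 16
Listed from poorest to best leaving group as asked.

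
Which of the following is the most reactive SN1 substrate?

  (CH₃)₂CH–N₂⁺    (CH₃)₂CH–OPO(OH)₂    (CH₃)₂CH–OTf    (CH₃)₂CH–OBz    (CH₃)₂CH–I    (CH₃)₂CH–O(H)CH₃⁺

With the same alkyl group throughout, only the leaving group differentiates the rates.
Leaving-group ability tracks the stability of the departed species; conjugate-acid pKₐ is the usual yardstick (lower pKₐ → better LG).
(CH₃)₂CH–N₂⁺ loses N₂: no meaningful conjugate acid; N₂ departs as an exceptionally stable neutral molecule
(CH₃)₂CH–OTf loses OTf⁻: pKₐ(CF₃SO₃H (triflic acid)) ≈ -14
(CH₃)₂CH–I loses I⁻: pKₐ(HI) ≈ -10
(CH₃)₂CH–O(H)CH₃⁺ loses R'OH: pKₐ(R'OH₂⁺) ≈ -2.4
(CH₃)₂CH–OPO(OH)₂ loses H₂PO₄⁻: pKₐ(H₃PO₄) ≈ 2.1
(CH₃)₂CH–OBz loses PhCOO⁻: pKₐ(C₆H₅COOH) ≈ 4.2

(CH₃)₂CH–N₂⁺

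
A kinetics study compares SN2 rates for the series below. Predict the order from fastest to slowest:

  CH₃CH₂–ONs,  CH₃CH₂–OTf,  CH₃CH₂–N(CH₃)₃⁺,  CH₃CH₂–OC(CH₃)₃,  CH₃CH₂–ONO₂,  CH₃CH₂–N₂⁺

With the same alkyl group throughout, only the leaving group differentiates the rates.
Leaving-group ability tracks the stability of the departed species; conjugate-acid pKₐ is the usual yardstick (lower pKₐ → better LG).
CH₃CH₂–N₂⁺ loses N₂: no meaningful conjugate acid; N₂ departs as an exceptionally stable neutral molecule
CH₃CH₂–OTf loses OTf⁻: pKₐ(CF₃SO₃H (triflic acid)) ≈ -14
CH₃CH₂–ONs loses ONs⁻: pKₐ(p-O₂NC₆H₄SO₃H) ≈ -3.5
CH₃CH₂–ONO₂ loses NO₃⁻: pKₐ(HNO₃) ≈ -1.3
CH₃CH₂–N(CH₃)₃⁺ loses NR'₃: pKₐ(R'₃NH⁺) ≈ 10.7
CH₃CH₂–OC(CH₃)₃ loses (CH₃)₃CO⁻: pKₐ(t-BuOH) ≈ 18

CH₃CH₂–N₂⁺ > CH₃CH₂–OTf > CH₃CH₂–ONs > CH₃CH₂–ONO₂ > CH₃CH₂–N(CH₃)₃⁺ > CH₃CH₂–OC(CH₃)₃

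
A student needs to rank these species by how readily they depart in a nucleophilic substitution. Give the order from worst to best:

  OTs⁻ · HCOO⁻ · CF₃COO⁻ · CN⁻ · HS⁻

OTs⁻: pKₐ(p-CH₃C₆H₄SO₃H (TsOH)) ≈ -2.8 — resonance-delocalised arenesulfonate
CF₃COO⁻: pKₐ(CF₃COOH) ≈ 0.2 — strongly electron-withdrawing CF₃ stabilises the carboxylate
HCOO⁻: pKₐ(HCOOH) ≈ 3.8 — resonance-stabilised carboxylate
HS⁻: pKₐ(H₂S) ≈ 7
CN⁻: pKₐ(HCN) ≈ 9.2
The question asks for worst first, so the sequence is read in increasing leaving-group ability.

CN⁻ < HS⁻ < HCOO⁻ < CF₃COO⁻ < OTs⁻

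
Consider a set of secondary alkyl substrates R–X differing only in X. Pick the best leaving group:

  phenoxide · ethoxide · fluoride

The more stable X⁻ (or X) is on its own — i.e. the weaker a base it is — the better a leaving group it makes.
fluoride: pKₐ(HF) ≈ 3.2
phenoxide: pKₐ(C₆H₅OH (phenol)) ≈ 10
ethoxide: pKₐ(CH₃CH₂OH) ≈ 16

fluoride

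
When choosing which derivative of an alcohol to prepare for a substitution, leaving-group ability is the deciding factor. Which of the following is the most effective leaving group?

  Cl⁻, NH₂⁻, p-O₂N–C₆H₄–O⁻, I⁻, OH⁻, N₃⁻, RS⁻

I⁻

Leaving-group ability tracks the stability of the departed species; conjugate-acid pKₐ is the usual yardstick (lower pKₐ → better LG).
I⁻: pKₐ(HI) ≈ -10
Cl⁻: pKₐ(HCl) ≈ -7
N₃⁻: pKₐ(HN₃) ≈ 4.7
p-O₂N–C₆H₄–O⁻: pKₐ(p-nitrophenol) ≈ 7.2
RS⁻: pKₐ(RSH (a thiol)) ≈ 10.5
OH⁻: pKₐ(H₂O) ≈ 15.7
NH₂⁻: pKₐ(NH₃) ≈ 38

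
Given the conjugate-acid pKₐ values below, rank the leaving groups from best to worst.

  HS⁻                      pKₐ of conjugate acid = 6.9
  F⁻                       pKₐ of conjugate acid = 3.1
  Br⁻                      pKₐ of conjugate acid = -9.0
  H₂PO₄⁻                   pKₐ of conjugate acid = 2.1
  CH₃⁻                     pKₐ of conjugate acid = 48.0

Br⁻ > H₂PO₄⁻ > F⁻ > HS⁻ > CH₃⁻

Lower conjugate-acid pKₐ ⇒ weaker base ⇒ better leaving group.
Sorting by the given values: Br⁻ (-9.0), H₂PO₄⁻ (2.1), F⁻ (3.1), HS⁻ (6.9), CH₃⁻ (48.0).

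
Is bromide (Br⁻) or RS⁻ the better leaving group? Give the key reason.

bromide (Br⁻) is the better leaving group.
pKₐ(HBr) ≈ -9 versus pKₐ(RSH (a thiol)) ≈ 10.5: bromide (Br⁻) is the much weaker base.
Weak base; good leaving group.

bromide (Br⁻)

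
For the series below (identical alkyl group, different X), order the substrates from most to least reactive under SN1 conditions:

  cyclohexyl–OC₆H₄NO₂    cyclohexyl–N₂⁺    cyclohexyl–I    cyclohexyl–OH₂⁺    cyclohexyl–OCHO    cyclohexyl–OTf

Same R in every case — rank the leaving groups.
Leaving-group ability tracks the stability of the departed species; conjugate-acid pKₐ is the usual yardstick (lower pKₐ → better LG).
cyclohexyl–N₂⁺ loses N₂: no meaningful conjugate acid; N₂ departs as an exceptionally stable neutral molecule
cyclohexyl–OTf loses OTf⁻: pKₐ(CF₃SO₃H (triflic acid)) ≈ -14
cyclohexyl–I loses I⁻: pKₐ(HI) ≈ -10
cyclohexyl–OH₂⁺ loses H₂O: pKₐ(H₃O⁺) ≈ -1.7
cyclohexyl–OCHO loses HCOO⁻: pKₐ(HCOOH) ≈ 3.8
cyclohexyl–OC₆H₄NO₂ loses p-O₂N–C₆H₄–O⁻: pKₐ(p-nitrophenol) ≈ 7.2

cyclohexyl–N₂⁺ > cyclohexyl–OTf > cyclohexyl–I > cyclohexyl–OH₂⁺ > cyclohexyl–OCHO > cyclohexyl–OC₆H₄NO₂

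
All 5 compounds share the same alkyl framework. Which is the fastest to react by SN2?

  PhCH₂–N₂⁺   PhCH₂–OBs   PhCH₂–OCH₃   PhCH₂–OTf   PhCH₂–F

PhCH₂–N₂⁺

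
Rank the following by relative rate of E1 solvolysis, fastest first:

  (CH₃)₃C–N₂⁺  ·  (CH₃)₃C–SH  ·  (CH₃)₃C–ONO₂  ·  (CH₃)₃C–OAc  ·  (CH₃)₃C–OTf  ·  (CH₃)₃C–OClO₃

(CH₃)₃C–N₂⁺ > (CH₃)₃C–OTf > (CH₃)₃C–OClO₃ > (CH₃)₃C–ONO₂ > (CH₃)₃C–OAc > (CH₃)₃C–SH

The skeletons are identical, so relative rate is governed entirely by leaving-group ability.
A good leaving group is a weak base: the lower the pKₐ of its conjugate acid, the more readily it departs.
(CH₃)₃C–N₂⁺ loses N₂: no meaningful conjugate acid; N₂ departs as an exceptionally stable neutral molecule
(CH₃)₃C–OTf loses OTf⁻: pKₐ(CF₃SO₃H (triflic acid)) ≈ -14
(CH₃)₃C–OClO₃ loses ClO₄⁻: pKₐ(HClO₄) ≈ -10
(CH₃)₃C–ONO₂ loses NO₃⁻: pKₐ(HNO₃) ≈ -1.3
(CH₃)₃C–OAc loses AcO⁻: pKₐ(CH₃COOH) ≈ 4.8
(CH₃)₃C–SH loses HS⁻: pKₐ(H₂S) ≈ 7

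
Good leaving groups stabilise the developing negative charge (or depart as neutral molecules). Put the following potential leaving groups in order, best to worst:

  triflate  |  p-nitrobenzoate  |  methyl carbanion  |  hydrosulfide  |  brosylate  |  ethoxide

triflate: pKₐ(CF₃SO₃H (triflic acid)) ≈ -14
brosylate: pKₐ(p-BrC₆H₄SO₃H) ≈ -2.8
p-nitrobenzoate: pKₐ(p-nitrobenzoic acid) ≈ 3.4
hydrosulfide: pKₐ(H₂S) ≈ 7
ethoxide: pKₐ(CH₃CH₂OH) ≈ 16
methyl carbanion: pKₐ(CH₄) ≈ 48

triflate > brosylate > p-nitrobenzoate > hydrosulfide > ethoxide > methyl carbanion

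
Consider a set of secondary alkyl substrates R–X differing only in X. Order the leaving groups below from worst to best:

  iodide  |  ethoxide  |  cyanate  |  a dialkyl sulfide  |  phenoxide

iodide: pKₐ(HI) ≈ -10
a dialkyl sulfide: pKₐ(R'₂SH⁺) ≈ -7
cyanate: pKₐ(HOCN) ≈ 3.5
phenoxide: pKₐ(C₆H₅OH (phenol)) ≈ 10
ethoxide: pKₐ(CH₃CH₂OH) ≈ 16
Reversing gives the worst-to-best order requested.

ethoxide < phenoxide < cyanate < a dialkyl sulfide < iodide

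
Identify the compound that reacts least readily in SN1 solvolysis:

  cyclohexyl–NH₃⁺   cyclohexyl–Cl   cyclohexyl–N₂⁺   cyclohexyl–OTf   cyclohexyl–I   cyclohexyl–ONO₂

cyclohexyl–NH₃⁺

With the same alkyl group throughout, only the leaving group differentiates the rates.
Leaving-group ability tracks the stability of the departed species; conjugate-acid pKₐ is the usual yardstick (lower pKₐ → better LG).
cyclohexyl–N₂⁺ loses N₂: no meaningful conjugate acid; N₂ departs as an exceptionally stable neutral molecule
cyclohexyl–OTf loses OTf⁻: pKₐ(CF₃SO₃H (triflic acid)) ≈ -14
cyclohexyl–I loses I⁻: pKₐ(HI) ≈ -10
cyclohexyl–Cl loses Cl⁻: pKₐ(HCl) ≈ -7
cyclohexyl–ONO₂ loses NO₃⁻: pKₐ(HNO₃) ≈ -1.3
cyclohexyl–NH₃⁺ loses NH₃: pKₐ(NH₄⁺) ≈ 9.2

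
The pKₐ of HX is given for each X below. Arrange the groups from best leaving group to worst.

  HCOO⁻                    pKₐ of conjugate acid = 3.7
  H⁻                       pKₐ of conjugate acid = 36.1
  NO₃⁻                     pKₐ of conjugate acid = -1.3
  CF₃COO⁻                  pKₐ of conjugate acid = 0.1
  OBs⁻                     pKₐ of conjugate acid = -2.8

OBs⁻ > NO₃⁻ > CF₃COO⁻ > HCOO⁻ > H⁻

Lower conjugate-acid pKₐ ⇒ weaker base ⇒ better leaving group.
Sorting by the given values: OBs⁻ (-2.8), NO₃⁻ (-1.3), CF₃COO⁻ (0.1), HCOO⁻ (3.7), H⁻ (36.1).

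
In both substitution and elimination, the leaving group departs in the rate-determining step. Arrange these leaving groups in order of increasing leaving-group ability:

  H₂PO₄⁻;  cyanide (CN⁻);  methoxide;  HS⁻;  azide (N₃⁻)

methoxide < cyanide (CN⁻) < HS⁻ < azide (N₃⁻) < H₂PO₄⁻

A good leaving group is a weak base: the lower the pKₐ of its conjugate acid, the more readily it departs.
H₂PO₄⁻: pKₐ(H₃PO₄) ≈ 2.1
azide (N₃⁻): pKₐ(HN₃) ≈ 4.7
HS⁻: pKₐ(H₂S) ≈ 7
cyanide (CN⁻): pKₐ(HCN) ≈ 9.2
methoxide: pKₐ(CH₃OH) ≈ 15.5
Listed from poorest to best leaving group as asked.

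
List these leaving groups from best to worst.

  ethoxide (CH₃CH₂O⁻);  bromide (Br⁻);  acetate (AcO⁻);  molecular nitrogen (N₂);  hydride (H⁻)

molecular nitrogen (N₂) > bromide (Br⁻) > acetate (AcO⁻) > ethoxide (CH₃CH₂O⁻) > hydride (H⁻)

Leaving-group ability tracks the stability of the departed species; conjugate-acid pKₐ is the usual yardstick (lower pKₐ → better LG).
molecular nitrogen (N₂): no meaningful conjugate acid; N₂ departs as an exceptionally stable neutral molecule
bromide (Br⁻): pKₐ(HBr) ≈ -9
acetate (AcO⁻): pKₐ(CH₃COOH) ≈ 4.8
ethoxide (CH₃CH₂O⁻): pKₐ(CH₃CH₂OH) ≈ 16
hydride (H⁻): pKₐ(H₂) ≈ 36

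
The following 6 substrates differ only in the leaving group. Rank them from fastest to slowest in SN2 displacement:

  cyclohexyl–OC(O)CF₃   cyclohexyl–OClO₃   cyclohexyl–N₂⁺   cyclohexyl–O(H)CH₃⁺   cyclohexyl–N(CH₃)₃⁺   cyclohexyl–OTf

With the same alkyl group throughout, only the leaving group differentiates the rates.
Leaving-group ability tracks the stability of the departed species; conjugate-acid pKₐ is the usual yardstick (lower pKₐ → better LG).
cyclohexyl–N₂⁺ loses N₂: no meaningful conjugate acid; N₂ departs as an exceptionally stable neutral molecule
cyclohexyl–OTf loses OTf⁻: pKₐ(CF₃SO₃H (triflic acid)) ≈ -14
cyclohexyl–OClO₃ loses ClO₄⁻: pKₐ(HClO₄) ≈ -10
cyclohexyl–O(H)CH₃⁺ loses R'OH: pKₐ(R'OH₂⁺) ≈ -2.4
cyclohexyl–OC(O)CF₃ loses CF₃COO⁻: pKₐ(CF₃COOH) ≈ 0.2
cyclohexyl–N(CH₃)₃⁺ loses NR'₃: pKₐ(R'₃NH⁺) ≈ 10.7

cyclohexyl–N₂⁺ > cyclohexyl–OTf > cyclohexyl–OClO₃ > cyclohexyl–O(H)CH₃⁺ > cyclohexyl–OC(O)CF₃ > cyclohexyl–N(CH₃)₃⁺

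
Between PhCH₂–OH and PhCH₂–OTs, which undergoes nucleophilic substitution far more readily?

From PhCH₂–OH the departing group would be OH⁻ (pKₐ(H₂O) ≈ 15.7). Strong base; essentially never leaves without prior activation.
From PhCH₂–OTs the leaving group is OTs⁻ (pKₐ(p-CH₃C₆H₄SO₃H (TsOH)) ≈ -2.8). Resonance-delocalised arenesulfonate.
(In practice PhCH₂–OTs is made from PhCH₂–OH by treatment with TsCl / pyridine, converting the hydroxyl into a tosylate.)

PhCH₂–OTs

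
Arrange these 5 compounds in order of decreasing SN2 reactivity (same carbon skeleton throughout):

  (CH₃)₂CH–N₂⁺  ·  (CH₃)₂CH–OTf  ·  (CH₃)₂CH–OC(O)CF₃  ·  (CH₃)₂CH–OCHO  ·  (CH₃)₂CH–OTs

(CH₃)₂CH–N₂⁺ > (CH₃)₂CH–OTf > (CH₃)₂CH–OTs > (CH₃)₂CH–OC(O)CF₃ > (CH₃)₂CH–OCHO

Same R in every case — rank the leaving groups.
Rank by basicity of the departing species: weakest base leaves most easily.
(CH₃)₂CH–N₂⁺ loses N₂: no meaningful conjugate acid; N₂ departs as an exceptionally stable neutral molecule
(CH₃)₂CH–OTf loses OTf⁻: pKₐ(CF₃SO₃H (triflic acid)) ≈ -14
(CH₃)₂CH–OTs loses OTs⁻: pKₐ(p-CH₃C₆H₄SO₃H (TsOH)) ≈ -2.8
(CH₃)₂CH–OC(O)CF₃ loses CF₃COO⁻: pKₐ(CF₃COOH) ≈ 0.2
(CH₃)₂CH–OCHO loses HCOO⁻: pKₐ(HCOOH) ≈ 3.8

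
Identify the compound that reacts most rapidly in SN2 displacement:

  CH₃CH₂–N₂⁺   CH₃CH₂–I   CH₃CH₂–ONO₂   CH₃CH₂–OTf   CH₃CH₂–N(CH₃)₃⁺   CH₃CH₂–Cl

Identical carbon frameworks mean the comparison reduces to leaving-group quality.
Leaving-group ability tracks the stability of the departed species; conjugate-acid pKₐ is the usual yardstick (lower pKₐ → better LG).
CH₃CH₂–N₂⁺ loses N₂: no meaningful conjugate acid; N₂ departs as an exceptionally stable neutral molecule
CH₃CH₂–OTf loses OTf⁻: pKₐ(CF₃SO₃H (triflic acid)) ≈ -14
CH₃CH₂–I loses I⁻: pKₐ(HI) ≈ -10
CH₃CH₂–Cl loses Cl⁻: pKₐ(HCl) ≈ -7
CH₃CH₂–ONO₂ loses NO₃⁻: pKₐ(HNO₃) ≈ -1.3
CH₃CH₂–N(CH₃)₃⁺ loses NR'₃: pKₐ(R'₃NH⁺) ≈ 10.7

CH₃CH₂–N₂⁺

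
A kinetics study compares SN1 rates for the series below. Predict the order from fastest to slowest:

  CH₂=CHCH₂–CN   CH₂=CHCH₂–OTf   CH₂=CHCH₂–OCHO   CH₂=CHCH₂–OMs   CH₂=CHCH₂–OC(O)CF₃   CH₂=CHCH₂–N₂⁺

CH₂=CHCH₂–N₂⁺ > CH₂=CHCH₂–OTf > CH₂=CHCH₂–OMs > CH₂=CHCH₂–OC(O)CF₃ > CH₂=CHCH₂–OCHO > CH₂=CHCH₂–CN

Identical carbon frameworks mean the comparison reduces to leaving-group quality.
The more stable X⁻ (or X) is on its own — i.e. the weaker a base it is — the better a leaving group it makes.
CH₂=CHCH₂–N₂⁺ loses N₂: no meaningful conjugate acid; N₂ departs as an exceptionally stable neutral molecule
CH₂=CHCH₂–OTf loses OTf⁻: pKₐ(CF₃SO₃H (triflic acid)) ≈ -14
CH₂=CHCH₂–OMs loses OMs⁻: pKₐ(CH₃SO₃H (MsOH)) ≈ -1.9
CH₂=CHCH₂–OC(O)CF₃ loses CF₃COO⁻: pKₐ(CF₃COOH) ≈ 0.2
CH₂=CHCH₂–OCHO loses HCOO⁻: pKₐ(HCOOH) ≈ 3.8
CH₂=CHCH₂–CN loses CN⁻: pKₐ(HCN) ≈ 9.2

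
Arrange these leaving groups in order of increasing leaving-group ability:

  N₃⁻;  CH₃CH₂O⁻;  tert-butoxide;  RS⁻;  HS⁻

tert-butoxide < CH₃CH₂O⁻ < RS⁻ < HS⁻ < N₃⁻

Leaving-group ability tracks the stability of the departed species; conjugate-acid pKₐ is the usual yardstick (lower pKₐ → better LG).
N₃⁻: pKₐ(HN₃) ≈ 4.7
HS⁻: pKₐ(H₂S) ≈ 7 — larger and more polarisable than the oxygen analogue
RS⁻: pKₐ(RSH (a thiol)) ≈ 10.5 — moderately basic; rarely leaves without activation
CH₃CH₂O⁻: pKₐ(CH₃CH₂OH) ≈ 16
tert-butoxide: pKₐ(t-BuOH) ≈ 18 — bulky, strongly basic alkoxide
Listed from poorest to best leaving group as asked.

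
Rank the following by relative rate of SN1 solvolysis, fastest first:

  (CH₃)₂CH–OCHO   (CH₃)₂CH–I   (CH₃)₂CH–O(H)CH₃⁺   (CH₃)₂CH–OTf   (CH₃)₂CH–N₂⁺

Identical carbon frameworks mean the comparison reduces to leaving-group quality.
Leaving-group ability tracks the stability of the departed species; conjugate-acid pKₐ is the usual yardstick (lower pKₐ → better LG).
(CH₃)₂CH–N₂⁺ loses N₂: no meaningful conjugate acid; N₂ departs as an exceptionally stable neutral molecule
(CH₃)₂CH–OTf loses OTf⁻: pKₐ(CF₃SO₃H (triflic acid)) ≈ -14
(CH₃)₂CH–I loses I⁻: pKₐ(HI) ≈ -10
(CH₃)₂CH–O(H)CH₃⁺ loses R'OH: pKₐ(R'OH₂⁺) ≈ -2.4
(CH₃)₂CH–OCHO loses HCOO⁻: pKₐ(HCOOH) ≈ 3.8

(CH₃)₂CH–N₂⁺ > (CH₃)₂CH–OTf > (CH₃)₂CH–I > (CH₃)₂CH–O(H)CH₃⁺ > (CH₃)₂CH–OCHO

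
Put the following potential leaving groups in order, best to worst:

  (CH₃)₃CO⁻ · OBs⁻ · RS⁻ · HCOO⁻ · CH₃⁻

The more stable X⁻ (or X) is on its own — i.e. the weaker a base it is — the better a leaving group it makes.
OBs⁻: pKₐ(p-BrC₆H₄SO₃H) ≈ -2.8 — arenesulfonate with a p-bromo substituent
HCOO⁻: pKₐ(HCOOH) ≈ 3.8
RS⁻: pKₐ(RSH (a thiol)) ≈ 10.5
(CH₃)₃CO⁻: pKₐ(t-BuOH) ≈ 18
CH₃⁻: pKₐ(CH₄) ≈ 48 — unstabilised carbanion; the worst conceivable leaving group

OBs⁻ > HCOO⁻ > RS⁻ > (CH₃)₃CO⁻ > CH₃⁻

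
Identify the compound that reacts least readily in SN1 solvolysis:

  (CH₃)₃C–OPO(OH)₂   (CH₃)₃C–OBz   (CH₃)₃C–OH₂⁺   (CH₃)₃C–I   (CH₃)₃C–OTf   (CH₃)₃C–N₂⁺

With the same alkyl group throughout, only the leaving group differentiates the rates.
Rank by basicity of the departing species: weakest base leaves most easily.
(CH₃)₃C–N₂⁺ loses N₂: no meaningful conjugate acid; N₂ departs as an exceptionally stable neutral molecule
(CH₃)₃C–OTf loses OTf⁻: pKₐ(CF₃SO₃H (triflic acid)) ≈ -14
(CH₃)₃C–I loses I⁻: pKₐ(HI) ≈ -10
(CH₃)₃C–OH₂⁺ loses H₂O: pKₐ(H₃O⁺) ≈ -1.7
(CH₃)₃C–OPO(OH)₂ loses H₂PO₄⁻: pKₐ(H₃PO₄) ≈ 2.1
(CH₃)₃C–OBz loses PhCOO⁻: pKₐ(C₆H₅COOH) ≈ 4.2

(CH₃)₃C–OBz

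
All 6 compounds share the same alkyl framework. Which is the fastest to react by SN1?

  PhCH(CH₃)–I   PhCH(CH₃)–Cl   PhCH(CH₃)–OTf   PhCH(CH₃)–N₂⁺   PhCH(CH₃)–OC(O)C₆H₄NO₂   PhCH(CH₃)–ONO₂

Identical carbon frameworks mean the comparison reduces to leaving-group quality.
A good leaving group is a weak base: the lower the pKₐ of its conjugate acid, the more readily it departs.
PhCH(CH₃)–N₂⁺ loses N₂: no meaningful conjugate acid; N₂ departs as an exceptionally stable neutral molecule
PhCH(CH₃)–OTf loses OTf⁻: pKₐ(CF₃SO₃H (triflic acid)) ≈ -14
PhCH(CH₃)–I loses I⁻: pKₐ(HI) ≈ -10
PhCH(CH₃)–Cl loses Cl⁻: pKₐ(HCl) ≈ -7
PhCH(CH₃)–ONO₂ loses NO₃⁻: pKₐ(HNO₃) ≈ -1.3
PhCH(CH₃)–OC(O)C₆H₄NO₂ loses p-O₂N–C₆H₄–COO⁻: pKₐ(p-nitrobenzoic acid) ≈ 3.4

PhCH(CH₃)–N₂⁺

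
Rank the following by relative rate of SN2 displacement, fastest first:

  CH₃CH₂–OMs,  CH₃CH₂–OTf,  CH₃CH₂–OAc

With the same alkyl group throughout, only the leaving group differentiates the rates.
The more stable X⁻ (or X) is on its own — i.e. the weaker a base it is — the better a leaving group it makes.
CH₃CH₂–OTf loses OTf⁻: pKₐ(CF₃SO₃H (triflic acid)) ≈ -14
CH₃CH₂–OMs loses OMs⁻: pKₐ(CH₃SO₃H (MsOH)) ≈ -1.9
CH₃CH₂–OAc loses AcO⁻: pKₐ(CH₃COOH) ≈ 4.8

CH₃CH₂–OTf > CH₃CH₂–OMs > CH₃CH₂–OAc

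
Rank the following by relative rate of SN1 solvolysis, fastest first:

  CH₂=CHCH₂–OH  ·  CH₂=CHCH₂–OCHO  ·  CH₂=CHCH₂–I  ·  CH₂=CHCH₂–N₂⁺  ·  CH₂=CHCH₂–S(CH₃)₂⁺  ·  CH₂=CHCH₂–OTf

CH₂=CHCH₂–N₂⁺ > CH₂=CHCH₂–OTf > CH₂=CHCH₂–I > CH₂=CHCH₂–S(CH₃)₂⁺ > CH₂=CHCH₂–OCHO > CH₂=CHCH₂–OH

With the same alkyl group throughout, only the leaving group differentiates the rates.
Rank by basicity of the departing species: weakest base leaves most easily.
CH₂=CHCH₂–N₂⁺ loses N₂: no meaningful conjugate acid; N₂ departs as an exceptionally stable neutral molecule
CH₂=CHCH₂–OTf loses OTf⁻: pKₐ(CF₃SO₃H (triflic acid)) ≈ -14
CH₂=CHCH₂–I loses I⁻: pKₐ(HI) ≈ -10
CH₂=CHCH₂–S(CH₃)₂⁺ loses SR'₂: pKₐ(R'₂SH⁺) ≈ -7
CH₂=CHCH₂–OCHO loses HCOO⁻: pKₐ(HCOOH) ≈ 3.8
CH₂=CHCH₂–OH loses OH⁻: pKₐ(H₂O) ≈ 15.7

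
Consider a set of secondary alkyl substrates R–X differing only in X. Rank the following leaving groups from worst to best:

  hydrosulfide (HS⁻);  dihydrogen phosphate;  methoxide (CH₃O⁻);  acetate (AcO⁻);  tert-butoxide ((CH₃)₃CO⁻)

dihydrogen phosphate: pKₐ(H₃PO₄) ≈ 2.1
acetate (AcO⁻): pKₐ(CH₃COOH) ≈ 4.8
hydrosulfide (HS⁻): pKₐ(H₂S) ≈ 7
methoxide (CH₃O⁻): pKₐ(CH₃OH) ≈ 15.5
tert-butoxide ((CH₃)₃CO⁻): pKₐ(t-BuOH) ≈ 18
Reversing gives the worst-to-best order requested.

tert-butoxide ((CH₃)₃CO⁻) < methoxide (CH₃O⁻) < hydrosulfide (HS⁻) < acetate (AcO⁻) < dihydrogen phosphate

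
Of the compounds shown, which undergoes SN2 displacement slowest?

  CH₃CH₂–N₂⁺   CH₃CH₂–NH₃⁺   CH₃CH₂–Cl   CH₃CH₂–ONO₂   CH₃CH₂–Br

CH₃CH₂–NH₃⁺

Identical carbon frameworks mean the comparison reduces to leaving-group quality.
A good leaving group is a weak base: the lower the pKₐ of its conjugate acid, the more readily it departs.
CH₃CH₂–N₂⁺ loses N₂: no meaningful conjugate acid; N₂ departs as an exceptionally stable neutral molecule
CH₃CH₂–Br loses Br⁻: pKₐ(HBr) ≈ -9
CH₃CH₂–Cl loses Cl⁻: pKₐ(HCl) ≈ -7
CH₃CH₂–ONO₂ loses NO₃⁻: pKₐ(HNO₃) ≈ -1.3
CH₃CH₂–NH₃⁺ loses NH₃: pKₐ(NH₄⁺) ≈ 9.2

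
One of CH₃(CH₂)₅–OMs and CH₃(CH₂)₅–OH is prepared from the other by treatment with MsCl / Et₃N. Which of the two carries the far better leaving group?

CH₃(CH₂)₅–OMs

From CH₃(CH₂)₅–OH the departing group would be OH⁻ (pKₐ(H₂O) ≈ 15.7). Strong base; essentially never leaves without prior activation.
From CH₃(CH₂)₅–OMs the leaving group is OMs⁻ (pKₐ(CH₃SO₃H (MsOH)) ≈ -1.9). Resonance-delocalised alkanesulfonate.
Treatment with MsCl / Et₃N works by converting the hydroxyl into a mesylate, making CH₃(CH₂)₅–OMs enormously more reactive.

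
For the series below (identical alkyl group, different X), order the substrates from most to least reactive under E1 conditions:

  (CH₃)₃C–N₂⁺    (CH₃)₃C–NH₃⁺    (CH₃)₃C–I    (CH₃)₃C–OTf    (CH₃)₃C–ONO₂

Identical carbon frameworks mean the comparison reduces to leaving-group quality.
Leaving-group ability tracks the stability of the departed species; conjugate-acid pKₐ is the usual yardstick (lower pKₐ → better LG).
(CH₃)₃C–N₂⁺ loses N₂: no meaningful conjugate acid; N₂ departs as an exceptionally stable neutral molecule
(CH₃)₃C–OTf loses OTf⁻: pKₐ(CF₃SO₃H (triflic acid)) ≈ -14
(CH₃)₃C–I loses I⁻: pKₐ(HI) ≈ -10
(CH₃)₃C–ONO₂ loses NO₃⁻: pKₐ(HNO₃) ≈ -1.3
(CH₃)₃C–NH₃⁺ loses NH₃: pKₐ(NH₄⁺) ≈ 9.2

(CH₃)₃C–N₂⁺ > (CH₃)₃C–OTf > (CH₃)₃C–I > (CH₃)₃C–ONO₂ > (CH₃)₃C–NH₃⁺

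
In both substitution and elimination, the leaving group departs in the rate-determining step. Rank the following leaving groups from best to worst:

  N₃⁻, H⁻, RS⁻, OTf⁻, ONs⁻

OTf⁻ > ONs⁻ > N₃⁻ > RS⁻ > H⁻

Rank by basicity of the departing species: weakest base leaves most easily.
OTf⁻: pKₐ(CF₃SO₃H (triflic acid)) ≈ -14 — charge spread over three oxygens and a CF₃ group; the premier leaving group in synthesis
ONs⁻: pKₐ(p-O₂NC₆H₄SO₃H) ≈ -3.5
N₃⁻: pKₐ(HN₃) ≈ 4.7
RS⁻: pKₐ(RSH (a thiol)) ≈ 10.5
H⁻: pKₐ(H₂) ≈ 36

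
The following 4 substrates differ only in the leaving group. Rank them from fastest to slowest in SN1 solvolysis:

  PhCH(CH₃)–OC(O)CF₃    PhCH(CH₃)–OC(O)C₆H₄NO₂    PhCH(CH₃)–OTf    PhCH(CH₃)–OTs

With the same alkyl group throughout, only the leaving group differentiates the rates.
A good leaving group is a weak base: the lower the pKₐ of its conjugate acid, the more readily it departs.
PhCH(CH₃)–OTf loses OTf⁻: pKₐ(CF₃SO₃H (triflic acid)) ≈ -14
PhCH(CH₃)–OTs loses OTs⁻: pKₐ(p-CH₃C₆H₄SO₃H (TsOH)) ≈ -2.8
PhCH(CH₃)–OC(O)CF₃ loses CF₃COO⁻: pKₐ(CF₃COOH) ≈ 0.2
PhCH(CH₃)–OC(O)C₆H₄NO₂ loses p-O₂N–C₆H₄–COO⁻: pKₐ(p-nitrobenzoic acid) ≈ 3.4

PhCH(CH₃)–OTf > PhCH(CH₃)–OTs > PhCH(CH₃)–OC(O)CF₃ > PhCH(CH₃)–OC(O)C₆H₄NO₂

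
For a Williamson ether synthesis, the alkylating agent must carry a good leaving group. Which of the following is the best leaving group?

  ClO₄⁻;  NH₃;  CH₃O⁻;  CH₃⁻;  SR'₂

ClO₄⁻: pKₐ(HClO₄) ≈ -10
SR'₂: pKₐ(R'₂SH⁺) ≈ -7
NH₃: pKₐ(NH₄⁺) ≈ 9.2
CH₃O⁻: pKₐ(CH₃OH) ≈ 15.5
CH₃⁻: pKₐ(CH₄) ≈ 48

ClO₄⁻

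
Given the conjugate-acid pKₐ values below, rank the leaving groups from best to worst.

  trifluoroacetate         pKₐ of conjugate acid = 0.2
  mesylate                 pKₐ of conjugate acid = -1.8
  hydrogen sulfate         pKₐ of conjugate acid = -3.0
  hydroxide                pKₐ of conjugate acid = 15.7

hydrogen sulfate > mesylate > trifluoroacetate > hydroxide

Lower conjugate-acid pKₐ ⇒ weaker base ⇒ better leaving group.
Sorting by the given values: hydrogen sulfate (-3.0), mesylate (-1.8), trifluoroacetate (0.2), hydroxide (15.7).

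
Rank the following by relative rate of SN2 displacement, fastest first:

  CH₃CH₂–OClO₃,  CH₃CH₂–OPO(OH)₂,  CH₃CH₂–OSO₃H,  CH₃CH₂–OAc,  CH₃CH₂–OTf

Same R in every case — rank the leaving groups.
Rank by basicity of the departing species: weakest base leaves most easily.
CH₃CH₂–OTf loses OTf⁻: pKₐ(CF₃SO₃H (triflic acid)) ≈ -14
CH₃CH₂–OClO₃ loses ClO₄⁻: pKₐ(HClO₄) ≈ -10
CH₃CH₂–OSO₃H loses HSO₄⁻: pKₐ(H₂SO₄) ≈ -3
CH₃CH₂–OPO(OH)₂ loses H₂PO₄⁻: pKₐ(H₃PO₄) ≈ 2.1
CH₃CH₂–OAc loses AcO⁻: pKₐ(CH₃COOH) ≈ 4.8

CH₃CH₂–OTf > CH₃CH₂–OClO₃ > CH₃CH₂–OSO₃H > CH₃CH₂–OPO(OH)₂ > CH₃CH₂–OAc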